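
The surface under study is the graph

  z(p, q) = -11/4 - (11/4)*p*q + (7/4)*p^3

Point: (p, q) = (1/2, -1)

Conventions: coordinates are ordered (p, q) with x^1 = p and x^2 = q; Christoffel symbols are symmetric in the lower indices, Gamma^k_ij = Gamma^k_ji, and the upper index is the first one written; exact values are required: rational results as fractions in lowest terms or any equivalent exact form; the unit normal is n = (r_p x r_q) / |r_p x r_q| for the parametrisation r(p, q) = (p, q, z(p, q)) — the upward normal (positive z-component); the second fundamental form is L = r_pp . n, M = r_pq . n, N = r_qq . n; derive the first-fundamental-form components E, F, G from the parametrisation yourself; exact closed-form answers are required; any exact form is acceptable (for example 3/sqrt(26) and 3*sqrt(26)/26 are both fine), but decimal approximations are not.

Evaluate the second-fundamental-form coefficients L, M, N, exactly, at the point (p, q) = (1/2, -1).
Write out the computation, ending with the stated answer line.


z_p = 65/16, z_q = -11/8, z_pp = 21/4, z_pq = -11/4, z_qq = 0
E = 4481/256, F = -715/128, G = 185/64; answer radicand W^2 = 4965/256
unnormalised second-form numerators: l = 21/4, m = -11/4, n = 0; L = l/sqrt(4965/256), and similarly M = m/sqrt(W^2), N = n/sqrt(W^2)

Answer: L = 28*sqrt(4965)/1655, M = -44*sqrt(4965)/4965, N = 0


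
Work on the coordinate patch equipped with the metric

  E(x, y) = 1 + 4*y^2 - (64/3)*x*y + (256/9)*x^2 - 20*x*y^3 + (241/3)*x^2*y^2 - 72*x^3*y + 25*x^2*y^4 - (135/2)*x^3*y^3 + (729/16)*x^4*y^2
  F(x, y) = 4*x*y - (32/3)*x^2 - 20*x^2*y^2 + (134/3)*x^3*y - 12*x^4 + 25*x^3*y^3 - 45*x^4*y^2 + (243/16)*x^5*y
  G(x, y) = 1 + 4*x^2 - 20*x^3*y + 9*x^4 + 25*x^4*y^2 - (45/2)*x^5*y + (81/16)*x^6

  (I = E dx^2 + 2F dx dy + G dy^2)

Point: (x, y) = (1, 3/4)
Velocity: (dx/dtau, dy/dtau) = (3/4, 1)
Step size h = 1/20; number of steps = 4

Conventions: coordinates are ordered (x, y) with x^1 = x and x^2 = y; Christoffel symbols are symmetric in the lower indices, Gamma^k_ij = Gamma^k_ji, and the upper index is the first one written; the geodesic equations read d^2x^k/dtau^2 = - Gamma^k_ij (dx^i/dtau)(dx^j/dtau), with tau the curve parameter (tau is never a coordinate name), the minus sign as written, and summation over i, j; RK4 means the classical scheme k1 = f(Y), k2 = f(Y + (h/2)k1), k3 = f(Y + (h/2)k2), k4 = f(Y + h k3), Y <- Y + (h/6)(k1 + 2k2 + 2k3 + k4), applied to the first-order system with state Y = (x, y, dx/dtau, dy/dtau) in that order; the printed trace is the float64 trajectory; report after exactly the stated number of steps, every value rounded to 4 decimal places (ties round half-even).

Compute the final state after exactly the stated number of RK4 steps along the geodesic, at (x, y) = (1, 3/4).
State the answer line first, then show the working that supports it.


Answer: x = 1.1199, y = 0.9518, dx/dtau = 0.3905, dy/dtau = 0.9671

f(Y) = (dx/dtau, dy/dtau, -Gamma^x_ij Y'^i Y'^j, -Gamma^y_ij Y'^i Y'^j) with the Gammas evaluated at the stage position; h = 0.050000; intermediate values shown to 6 dp
step 0: x = 1.0000, y = 0.7500, dx/dtau = 0.7500, dy/dtau = 1.0000
step 1:
  k1: at (x, y) = (1.000000, 0.750000), (dx/dtau, dy/dtau) = (0.750000, 1.000000); Gamma_xxx = -0.834104, Gamma_xxy = -0.526802, Gamma_xyy = 2.107209, Gamma_yxx = 0.263401, Gamma_yxy = 0.166359, Gamma_yyy = -0.665434; k1 = (0.750000, 1.000000, -0.847822, 0.267733)
  k2: at (x, y) = (1.018750, 0.775000), (dx/dtau, dy/dtau) = (0.728804, 1.006693); Gamma_xxx = -1.019769, Gamma_xxy = -0.487523, Gamma_xyy = 2.278794, Gamma_yxx = 0.265992, Gamma_yxy = 0.127163, Gamma_yyy = -0.594390; k2 = (0.728804, 1.006693, -1.052370, 0.274495)
  k3: at (x, y) = (1.018220, 0.775167), (dx/dtau, dy/dtau) = (0.723691, 1.006862); Gamma_xxx = -1.017882, Gamma_xxy = -0.485430, Gamma_xyy = 2.276663, Gamma_yxx = 0.264339, Gamma_yxy = 0.126064, Gamma_yyy = -0.591238; k3 = (0.723691, 1.006862, -1.067499, 0.277224)
  k4: at (x, y) = (1.036185, 0.800343), (dx/dtau, dy/dtau) = (0.696625, 1.013861); Gamma_xxx = -1.214175, Gamma_xxy = -0.435675, Gamma_xyy = 2.450886, Gamma_yxx = 0.234611, Gamma_yxy = 0.084184, Gamma_yyy = -0.473577; k4 = (0.696625, 1.013861, -1.314661, 0.254028)
  Y <- Y + (h/6)(k1 + 2k2 + 2k3 + k4): x = 1.0363, y = 0.8003, dx/dtau = 0.6966, dy/dtau = 1.0135
step 2:
  k1: at (x, y) = (1.036263, 0.800341), (dx/dtau, dy/dtau) = (0.696648, 1.013543); Gamma_xxx = -1.214597, Gamma_xxy = -0.435912, Gamma_xyy = 2.451335, Gamma_yxx = 0.234798, Gamma_yxy = 0.084268, Gamma_yyy = -0.473876; k1 = (0.696648, 1.013543, -1.313136, 0.253847)
  k2: at (x, y) = (1.053680, 0.825680), (dx/dtau, dy/dtau) = (0.663820, 1.019889); Gamma_xxx = -1.417359, Gamma_xxy = -0.374807, Gamma_xyy = 2.620098, Gamma_yxx = 0.161106, Gamma_yxy = 0.042603, Gamma_yyy = -0.297817; k2 = (0.663820, 1.019889, -1.593285, 0.181103)
  k3: at (x, y) = (1.052859, 0.825839), (dx/dtau, dy/dtau) = (0.656816, 1.018071); Gamma_xxx = -1.413005, Gamma_xxy = -0.371582, Gamma_xyy = 2.615126, Gamma_yxx = 0.158767, Gamma_yxy = 0.041751, Gamma_yyy = -0.293838; k3 = (0.656816, 1.018071, -1.603972, 0.180224)
  k4: at (x, y) = (1.069104, 0.851245), (dx/dtau, dy/dtau) = (0.616450, 1.022555); Gamma_xxx = -1.607032, Gamma_xxy = -0.296569, Gamma_xyy = 2.758376, Gamma_yxx = 0.028120, Gamma_yxy = 0.005189, Gamma_yyy = -0.048267; k4 = (0.616450, 1.022555, -1.899632, 0.033240)
  Y <- Y + (h/6)(k1 + 2k2 + 2k3 + k4): x = 1.0692, y = 0.8513, dx/dtau = 0.6166, dy/dtau = 1.0220
step 3:
  k1: at (x, y) = (1.069217, 0.851275), (dx/dtau, dy/dtau) = (0.616587, 1.021958); Gamma_xxx = -1.607869, Gamma_xxy = -0.296759, Gamma_xyy = 2.759176, Gamma_yxx = 0.028018, Gamma_yxy = 0.005171, Gamma_yyy = -0.048080; k1 = (0.616587, 1.021958, -1.896405, 0.033046)
  k2: at (x, y) = (1.084631, 0.876824), (dx/dtau, dy/dtau) = (0.569177, 1.022784); Gamma_xxx = -1.780190, Gamma_xxy = -0.209337, Gamma_xyy = 2.859855, Gamma_yxx = -0.168785, Gamma_yxy = -0.019848, Gamma_yyy = 0.271151; k2 = (0.569177, 1.022784, -2.171213, -0.205859)
  k3: at (x, y) = (1.083446, 0.876845), (dx/dtau, dy/dtau) = (0.562307, 1.016811); Gamma_xxx = -1.772057, Gamma_xxy = -0.205689, Gamma_xyy = 2.851402, Gamma_yxx = -0.168324, Gamma_yxy = -0.019538, Gamma_yyy = 0.270849; k3 = (0.562307, 1.016811, -2.152566, -0.204468)
  k4: at (x, y) = (1.097332, 0.902115), (dx/dtau, dy/dtau) = (0.508959, 1.011734); Gamma_xxx = -1.898548, Gamma_xxy = -0.109616, Gamma_xyy = 2.885393, Gamma_yxx = -0.423889, Gamma_yxy = -0.024474, Gamma_yyy = 0.644223; k4 = (0.508959, 1.011734, -2.348819, -0.524422)
  Y <- Y + (h/6)(k1 + 2k2 + 2k3 + k4): x = 1.0975, y = 0.9022, dx/dtau = 0.5091, dy/dtau = 1.0110
step 4:
  k1: at (x, y) = (1.097454, 0.902216), (dx/dtau, dy/dtau) = (0.509148, 1.011024); Gamma_xxx = -1.899413, Gamma_xxy = -0.109422, Gamma_xyy = 2.885844, Gamma_yxx = -0.425190, Gamma_yxy = -0.024494, Gamma_yyy = 0.646006; k1 = (0.509148, 1.011024, -2.344784, -0.524888)
  k2: at (x, y) = (1.110183, 0.927491), (dx/dtau, dy/dtau) = (0.450528, 0.997902); Gamma_xxx = -1.967645, Gamma_xxy = -0.010408, Gamma_xyy = 2.842257, Gamma_yxx = -0.728751, Gamma_yxy = -0.003855, Gamma_yyy = 1.052679; k2 = (0.450528, 0.997902, -2.421602, -0.896882)
  k3: at (x, y) = (1.108717, 0.927163), (dx/dtau, dy/dtau) = (0.448608, 0.988602); Gamma_xxx = -1.959203, Gamma_xxy = -0.008235, Gamma_xyy = 2.836036, Gamma_yxx = -0.718174, Gamma_yxy = -0.003019, Gamma_yyy = 1.039589; k3 = (0.448608, 0.988602, -2.370164, -0.868817)
  k4: at (x, y) = (1.119885, 0.951646), (dx/dtau, dy/dtau) = (0.390639, 0.967583); Gamma_xxx = -1.964642, Gamma_xxy = 0.083292, Gamma_xyy = 2.722031, Gamma_yxx = -1.028440, Gamma_yxy = 0.043601, Gamma_yyy = 1.424915; k4 = (0.390639, 0.967583, -2.311576, -1.210052)
  Y <- Y + (h/6)(k1 + 2k2 + 2k3 + k4): x = 1.1199, y = 0.9518, dx/dtau = 0.3905, dy/dtau = 0.9671


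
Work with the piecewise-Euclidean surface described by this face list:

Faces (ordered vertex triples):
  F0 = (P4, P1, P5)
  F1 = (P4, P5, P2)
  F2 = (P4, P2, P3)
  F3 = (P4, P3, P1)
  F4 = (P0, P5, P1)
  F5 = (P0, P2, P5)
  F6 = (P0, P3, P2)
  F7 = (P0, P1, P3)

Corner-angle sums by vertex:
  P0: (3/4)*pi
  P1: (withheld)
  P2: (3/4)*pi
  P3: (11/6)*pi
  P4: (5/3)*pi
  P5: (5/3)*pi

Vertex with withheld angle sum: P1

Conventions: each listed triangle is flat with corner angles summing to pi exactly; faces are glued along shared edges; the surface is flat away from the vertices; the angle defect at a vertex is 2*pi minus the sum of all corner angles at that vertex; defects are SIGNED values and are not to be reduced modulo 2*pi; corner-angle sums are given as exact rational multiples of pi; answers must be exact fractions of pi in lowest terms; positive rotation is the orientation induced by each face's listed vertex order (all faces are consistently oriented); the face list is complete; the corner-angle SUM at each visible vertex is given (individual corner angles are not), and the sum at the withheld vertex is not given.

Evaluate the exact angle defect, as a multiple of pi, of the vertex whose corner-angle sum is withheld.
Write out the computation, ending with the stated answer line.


V = 6, E = 12, F = 8; chi = V - E + F = 2
Gauss-Bonnet: total defect = 2*pi*chi = 4*pi; visible defects sum to (10/3)*pi

Answer: defect(P1) = (2/3)*pi


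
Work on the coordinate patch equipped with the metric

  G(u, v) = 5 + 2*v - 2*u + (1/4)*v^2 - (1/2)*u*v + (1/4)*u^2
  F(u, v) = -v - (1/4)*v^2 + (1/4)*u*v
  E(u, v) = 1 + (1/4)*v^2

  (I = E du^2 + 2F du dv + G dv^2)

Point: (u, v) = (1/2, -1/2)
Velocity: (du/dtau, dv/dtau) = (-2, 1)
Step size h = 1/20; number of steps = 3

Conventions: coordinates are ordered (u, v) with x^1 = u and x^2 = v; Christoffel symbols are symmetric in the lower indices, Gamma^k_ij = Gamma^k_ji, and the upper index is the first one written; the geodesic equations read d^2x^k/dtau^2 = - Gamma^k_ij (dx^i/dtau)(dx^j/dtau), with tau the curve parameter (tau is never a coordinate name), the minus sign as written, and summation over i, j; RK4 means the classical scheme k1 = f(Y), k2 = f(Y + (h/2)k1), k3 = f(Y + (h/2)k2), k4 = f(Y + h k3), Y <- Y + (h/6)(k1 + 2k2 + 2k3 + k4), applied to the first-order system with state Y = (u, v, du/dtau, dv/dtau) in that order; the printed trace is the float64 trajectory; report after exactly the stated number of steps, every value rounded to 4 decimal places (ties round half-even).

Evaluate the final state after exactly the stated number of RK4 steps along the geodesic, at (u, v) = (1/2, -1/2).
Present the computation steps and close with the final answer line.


f(Y) = (du/dtau, dv/dtau, -Gamma^u_ij Y'^i Y'^j, -Gamma^v_ij Y'^i Y'^j) with the Gammas evaluated at the stage position; h = 0.050000; intermediate values shown to 6 dp
step 0: u = 0.5000, v = -0.5000, du/dtau = -2.0000, dv/dtau = 1.0000
step 1:
  k1: at (u, v) = (0.500000, -0.500000), (du/dtau, dv/dtau) = (-2.000000, 1.000000); Gamma_uuu = 0.000000, Gamma_uuv = -0.037736, Gamma_uvv = 0.037736, Gamma_vuu = 0.000000, Gamma_vuv = -0.226415, Gamma_vvv = 0.226415; k1 = (-2.000000, 1.000000, -0.188679, -1.132075)
  k2: at (u, v) = (0.450000, -0.475000), (du/dtau, dv/dtau) = (-2.004717, 0.971698); Gamma_uuu = 0.000000, Gamma_uuv = -0.034719, Gamma_uvv = 0.034719, Gamma_vuu = 0.000000, Gamma_vuv = -0.224760, Gamma_vvv = 0.224760; k2 = (-2.004717, 0.971698, -0.168046, -1.087874)
  k3: at (u, v) = (0.449882, -0.475708), (du/dtau, dv/dtau) = (-2.004201, 0.972803); Gamma_uuu = 0.000000, Gamma_uuv = -0.034778, Gamma_uvv = 0.034778, Gamma_vuu = 0.000000, Gamma_vuv = -0.224766, Gamma_vvv = 0.224766; k3 = (-2.004201, 0.972803, -0.168526, -1.089154)
  k4: at (u, v) = (0.399790, -0.451360), (du/dtau, dv/dtau) = (-2.008426, 0.945542); Gamma_uuu = 0.000000, Gamma_uuv = -0.031968, Gamma_uvv = 0.031968, Gamma_vuu = 0.000000, Gamma_vuv = -0.223022, Gamma_vvv = 0.223022; k4 = (-2.008426, 0.945542, -0.150000, -1.046456)
  Y <- Y + (h/6)(k1 + 2k2 + 2k3 + k4): u = 0.3998, v = -0.4514, du/dtau = -2.0084, dv/dtau = 0.9456
step 2:
  k1: at (u, v) = (0.399781, -0.451379), (du/dtau, dv/dtau) = (-2.008432, 0.945562); Gamma_uuu = 0.000000, Gamma_uuv = -0.031970, Gamma_uvv = 0.031970, Gamma_vuu = 0.000000, Gamma_vuv = -0.223022, Gamma_vvv = 0.223022; k1 = (-2.008432, 0.945562, -0.150011, -1.046484)
  k2: at (u, v) = (0.349570, -0.427740), (du/dtau, dv/dtau) = (-2.012182, 0.919400); Gamma_uuu = 0.000000, Gamma_uuv = -0.029360, Gamma_uvv = 0.029360, Gamma_vuu = 0.000000, Gamma_vuv = -0.221207, Gamma_vvv = 0.221207; k2 = (-2.012182, 0.919400, -0.133451, -1.005449)
  k3: at (u, v) = (0.349477, -0.428394), (du/dtau, dv/dtau) = (-2.011768, 0.920426); Gamma_uuu = 0.000000, Gamma_uuv = -0.029411, Gamma_uvv = 0.029411, Gamma_vuu = 0.000000, Gamma_vuv = -0.221214, Gamma_vvv = 0.221214; k3 = (-2.011768, 0.920426, -0.133837, -1.006647)
  k4: at (u, v) = (0.299193, -0.405358), (du/dtau, dv/dtau) = (-2.015124, 0.895229); Gamma_uuu = 0.000000, Gamma_uuv = -0.026980, Gamma_uvv = 0.026980, Gamma_vuu = 0.000000, Gamma_vuv = -0.219341, Gamma_vvv = 0.219341; k4 = (-2.015124, 0.895229, -0.118967, -0.967170)
  Y <- Y + (h/6)(k1 + 2k2 + 2k3 + k4): u = 0.2992, v = -0.4054, du/dtau = -2.0151, dv/dtau = 0.8952
step 3:
  k1: at (u, v) = (0.299186, -0.405375), (du/dtau, dv/dtau) = (-2.015128, 0.895246); Gamma_uuu = 0.000000, Gamma_uuv = -0.026981, Gamma_uvv = 0.026981, Gamma_vuu = 0.000000, Gamma_vuv = -0.219341, Gamma_vvv = 0.219341; k1 = (-2.015128, 0.895246, -0.118975, -0.967194)
  k2: at (u, v) = (0.248807, -0.382994), (du/dtau, dv/dtau) = (-2.018103, 0.871067); Gamma_uuu = 0.000000, Gamma_uuv = -0.024723, Gamma_uvv = 0.024723, Gamma_vuu = 0.000000, Gamma_vuv = -0.217423, Gamma_vvv = 0.217423; k2 = (-2.018103, 0.871067, -0.105680, -0.929388)
  k3: at (u, v) = (0.248733, -0.383598), (du/dtau, dv/dtau) = (-2.017770, 0.872012); Gamma_uuu = 0.000000, Gamma_uuv = -0.024767, Gamma_uvv = 0.024767, Gamma_vuu = 0.000000, Gamma_vuv = -0.217433, Gamma_vvv = 0.217433; k3 = (-2.017770, 0.872012, -0.105989, -0.930490)
  k4: at (u, v) = (0.198297, -0.361775), (du/dtau, dv/dtau) = (-2.020428, 0.848722); Gamma_uuu = 0.000000, Gamma_uuv = -0.022662, Gamma_uvv = 0.022662, Gamma_vuu = 0.000000, Gamma_vuv = -0.215481, Gamma_vvv = 0.215481; k4 = (-2.020428, 0.848722, -0.094044, -0.894221)
  Y <- Y + (h/6)(k1 + 2k2 + 2k3 + k4): u = 0.1983, v = -0.3618, du/dtau = -2.0204, dv/dtau = 0.8487

Answer: u = 0.1983, v = -0.3618, du/dtau = -2.0204, dv/dtau = 0.8487


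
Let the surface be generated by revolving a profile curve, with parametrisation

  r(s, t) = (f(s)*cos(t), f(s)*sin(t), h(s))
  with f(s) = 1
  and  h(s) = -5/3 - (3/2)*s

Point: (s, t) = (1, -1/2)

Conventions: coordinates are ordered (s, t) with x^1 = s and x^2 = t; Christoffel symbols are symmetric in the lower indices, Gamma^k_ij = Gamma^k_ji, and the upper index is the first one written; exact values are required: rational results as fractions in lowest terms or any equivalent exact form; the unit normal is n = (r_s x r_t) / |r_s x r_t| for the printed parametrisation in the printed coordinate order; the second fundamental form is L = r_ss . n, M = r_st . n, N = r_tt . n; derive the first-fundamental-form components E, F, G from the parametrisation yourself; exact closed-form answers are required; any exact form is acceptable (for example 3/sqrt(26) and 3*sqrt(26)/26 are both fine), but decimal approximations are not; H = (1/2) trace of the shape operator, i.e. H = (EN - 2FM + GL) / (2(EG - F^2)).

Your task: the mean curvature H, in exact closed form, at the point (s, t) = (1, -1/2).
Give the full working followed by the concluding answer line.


f = 1, f' = 0, f'' = 0, h' = -3/2, h'' = 0
E = 9/4, F = 0, G = 1; answer radicand W^2 = 9/4
unnormalised second-form numerators: l = 0, m = 0, n = -3/2; L = l/sqrt(9/4), and similarly M = m/sqrt(W^2), N = n/sqrt(W^2)
H = (E*n - 2*F*m + G*l) / (2*(EG - F^2)*sqrt(W^2)); E*n - 2*F*m + G*l = -27/8, EG - F^2 = 9/4, so H = (-3/4)/sqrt(9/4)

Answer: H = -1/2


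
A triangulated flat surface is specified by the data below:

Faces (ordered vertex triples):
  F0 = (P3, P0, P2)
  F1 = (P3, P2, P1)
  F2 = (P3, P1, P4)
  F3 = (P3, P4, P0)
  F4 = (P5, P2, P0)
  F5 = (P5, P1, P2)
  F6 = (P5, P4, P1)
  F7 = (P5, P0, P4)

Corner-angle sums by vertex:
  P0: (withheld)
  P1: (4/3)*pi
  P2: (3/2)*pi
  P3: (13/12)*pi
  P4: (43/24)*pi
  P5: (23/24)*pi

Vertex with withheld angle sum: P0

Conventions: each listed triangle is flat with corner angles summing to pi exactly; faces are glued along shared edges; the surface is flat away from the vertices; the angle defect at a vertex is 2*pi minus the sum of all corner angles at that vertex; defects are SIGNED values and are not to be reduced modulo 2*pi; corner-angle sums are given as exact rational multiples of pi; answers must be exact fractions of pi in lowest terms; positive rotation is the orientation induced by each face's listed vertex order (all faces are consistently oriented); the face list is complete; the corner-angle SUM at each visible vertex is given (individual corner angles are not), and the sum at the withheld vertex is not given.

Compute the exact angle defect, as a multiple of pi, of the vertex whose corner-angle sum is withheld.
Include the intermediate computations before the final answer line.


V = 6, E = 12, F = 8; chi = V - E + F = 2
Gauss-Bonnet: total defect = 2*pi*chi = 4*pi; visible defects sum to (10/3)*pi

Answer: defect(P0) = (2/3)*pi


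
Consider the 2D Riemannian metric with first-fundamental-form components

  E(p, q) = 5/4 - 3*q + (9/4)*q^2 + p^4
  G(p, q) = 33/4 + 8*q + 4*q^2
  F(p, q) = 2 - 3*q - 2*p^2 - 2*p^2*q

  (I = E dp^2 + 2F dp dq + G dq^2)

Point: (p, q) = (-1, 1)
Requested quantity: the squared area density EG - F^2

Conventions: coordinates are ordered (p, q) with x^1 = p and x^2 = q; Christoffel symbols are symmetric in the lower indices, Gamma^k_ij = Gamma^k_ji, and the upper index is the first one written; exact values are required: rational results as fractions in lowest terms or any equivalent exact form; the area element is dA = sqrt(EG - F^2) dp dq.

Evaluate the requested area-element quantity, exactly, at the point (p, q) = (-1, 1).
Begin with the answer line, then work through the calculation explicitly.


Answer: EG - F^2 = 43/8

E = 3/2, F = -5, G = 81/4; EG - F^2 = 43/8


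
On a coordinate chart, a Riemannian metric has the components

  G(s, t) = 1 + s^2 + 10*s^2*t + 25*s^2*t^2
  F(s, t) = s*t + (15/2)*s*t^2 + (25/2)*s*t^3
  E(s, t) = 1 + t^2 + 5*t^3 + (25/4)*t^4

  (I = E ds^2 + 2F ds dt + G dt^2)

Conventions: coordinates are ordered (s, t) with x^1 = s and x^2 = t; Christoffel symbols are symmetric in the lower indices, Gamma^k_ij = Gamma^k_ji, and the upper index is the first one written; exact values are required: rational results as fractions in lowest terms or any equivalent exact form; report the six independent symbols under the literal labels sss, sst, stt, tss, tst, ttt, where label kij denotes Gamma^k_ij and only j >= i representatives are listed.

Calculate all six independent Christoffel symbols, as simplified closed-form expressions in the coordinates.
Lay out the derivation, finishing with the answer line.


E = 1 + t^2 + 5*t^3 + (25/4)*t^4; F = s*t + (15/2)*s*t^2 + (25/2)*s*t^3; G = 1 + s^2 + 10*s^2*t + 25*s^2*t^2
Gamma^k_ij = (1/2) g^{kl} (d_i g_jl + d_j g_il - d_l g_ij), with g^inv = (1/(EG-F^2)) [[G, -F], [-F, E]]
first partials: E_s = 0, E_t = 2*t + 15*t^2 + 25*t^3, F_s = t + (15/2)*t^2 + (25/2)*t^3, F_t = s + 15*s*t + (75/2)*s*t^2, G_s = 2*s + 20*s*t + 50*s*t^2, G_t = 10*s^2 + 50*s^2*t
D = EG - F^2 = 1 + t^2 + s^2 + 5*t^3 + 10*s^2*t + (25/4)*t^4 + 25*s^2*t^2
expanded: Gamma^s_ss = (G E_s - 2F F_s + F E_t)/(2D), Gamma^s_st = (G E_t - F G_s)/(2D), Gamma^s_tt = (2G F_t - G G_s - F G_t)/(2D), Gamma^t_ss = (2E F_s - E E_t - F E_s)/(2D), Gamma^t_st = (E G_s - F E_t)/(2D), Gamma^t_tt = (E G_t - 2F F_t + F G_s)/(2D); substitute and cancel common factors

Answer: Gamma_sss = 0, Gamma_sst = (50*t^3 + 30*t^2 + 4*t)/(100*s^2*t^2 + 40*s^2*t + 4*s^2 + 25*t^4 + 20*t^3 + 4*t^2 + 4), Gamma_stt = (50*s*t^2 + 20*s*t)/(100*s^2*t^2 + 40*s^2*t + 4*s^2 + 25*t^4 + 20*t^3 + 4*t^2 + 4), Gamma_tss = 0, Gamma_tst = (100*s*t^2 + 40*s*t + 4*s)/(100*s^2*t^2 + 40*s^2*t + 4*s^2 + 25*t^4 + 20*t^3 + 4*t^2 + 4), Gamma_ttt = (100*s^2*t + 20*s^2)/(100*s^2*t^2 + 40*s^2*t + 4*s^2 + 25*t^4 + 20*t^3 + 4*t^2 + 4)


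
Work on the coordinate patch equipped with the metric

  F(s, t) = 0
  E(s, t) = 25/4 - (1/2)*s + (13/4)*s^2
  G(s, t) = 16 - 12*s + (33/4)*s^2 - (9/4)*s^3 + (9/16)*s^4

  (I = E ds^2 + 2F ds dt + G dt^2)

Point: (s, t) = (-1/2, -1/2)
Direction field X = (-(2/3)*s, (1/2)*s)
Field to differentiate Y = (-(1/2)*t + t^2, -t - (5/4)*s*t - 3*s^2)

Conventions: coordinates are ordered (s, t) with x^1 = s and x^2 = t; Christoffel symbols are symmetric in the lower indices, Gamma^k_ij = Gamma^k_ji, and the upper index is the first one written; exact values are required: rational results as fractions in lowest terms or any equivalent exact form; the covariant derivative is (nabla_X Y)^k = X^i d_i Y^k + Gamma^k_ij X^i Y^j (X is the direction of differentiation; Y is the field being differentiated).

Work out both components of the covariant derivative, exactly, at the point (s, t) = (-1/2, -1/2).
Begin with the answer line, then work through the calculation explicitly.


Answer: (nabla_X Y)^s = 16351/29952, (nabla_X Y)^t = 10955/7584

E = 117/16, F = 0, G = 6241/256 at the point
E_s = -15/4, E_t = 0, F_s = 0, F_t = 0, G_s = -711/32, G_t = 0
EG - F^2 = 730197/4096;  g^inv = (4096/730197) * [[6241/256, 0], [0, 117/16]]
first-kind symbols [ij,l] = (1/2)(d_i g_jl + d_j g_il - d_l g_ij): [ss,s] = E_s/2 = -15/8, [ss,t] = F_s - E_t/2 = 0, [st,s] = E_t/2 = 0, [st,t] = G_s/2 = -711/64, [tt,s] = F_t - G_s/2 = 711/64, [tt,t] = G_t/2 = 0
Gamma^s_ij = (G*[ij,s] - F*[ij,t])/(EG - F^2), Gamma^t_ij = (E*[ij,t] - F*[ij,s])/(EG - F^2)
Gamma_sss = -10/39, Gamma_sst = 0, Gamma_stt = 79/52, Gamma_tss = 0, Gamma_tst = -36/79, Gamma_ttt = 0
X = (1/3, -1/4), Y = (1/2, -9/16) at the point


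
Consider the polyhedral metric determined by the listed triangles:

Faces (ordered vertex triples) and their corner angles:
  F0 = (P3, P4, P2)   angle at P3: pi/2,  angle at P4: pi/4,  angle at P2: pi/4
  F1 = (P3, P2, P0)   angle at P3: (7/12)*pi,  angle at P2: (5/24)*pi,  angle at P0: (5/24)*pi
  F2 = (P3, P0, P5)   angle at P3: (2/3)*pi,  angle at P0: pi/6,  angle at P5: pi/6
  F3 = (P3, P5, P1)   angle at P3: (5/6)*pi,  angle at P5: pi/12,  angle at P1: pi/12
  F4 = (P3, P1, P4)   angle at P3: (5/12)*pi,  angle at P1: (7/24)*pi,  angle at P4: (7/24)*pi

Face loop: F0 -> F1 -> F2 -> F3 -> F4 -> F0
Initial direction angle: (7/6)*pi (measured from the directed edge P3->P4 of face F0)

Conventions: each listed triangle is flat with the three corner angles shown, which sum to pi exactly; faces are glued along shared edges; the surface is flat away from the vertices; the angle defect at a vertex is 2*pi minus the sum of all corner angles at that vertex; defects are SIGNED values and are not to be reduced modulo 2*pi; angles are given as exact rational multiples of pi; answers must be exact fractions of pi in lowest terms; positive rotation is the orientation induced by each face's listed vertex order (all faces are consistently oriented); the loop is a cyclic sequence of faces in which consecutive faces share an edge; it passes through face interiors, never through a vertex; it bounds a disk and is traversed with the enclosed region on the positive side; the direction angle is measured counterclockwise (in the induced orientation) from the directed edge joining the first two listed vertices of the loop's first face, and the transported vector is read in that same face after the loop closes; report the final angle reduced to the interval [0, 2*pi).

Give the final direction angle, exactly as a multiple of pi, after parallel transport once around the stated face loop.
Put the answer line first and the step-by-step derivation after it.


Answer: final direction angle = pi/6

enclosed vertex P3: corner angles sum to 3*pi, defect = 2*pi - 3*pi = -pi
by Gauss-Bonnet the loop rotates the vector by the enclosed defect sum (positive orientation, mod 2*pi)
final angle = (7/6)*pi - pi = pi/6 (mod 2*pi)


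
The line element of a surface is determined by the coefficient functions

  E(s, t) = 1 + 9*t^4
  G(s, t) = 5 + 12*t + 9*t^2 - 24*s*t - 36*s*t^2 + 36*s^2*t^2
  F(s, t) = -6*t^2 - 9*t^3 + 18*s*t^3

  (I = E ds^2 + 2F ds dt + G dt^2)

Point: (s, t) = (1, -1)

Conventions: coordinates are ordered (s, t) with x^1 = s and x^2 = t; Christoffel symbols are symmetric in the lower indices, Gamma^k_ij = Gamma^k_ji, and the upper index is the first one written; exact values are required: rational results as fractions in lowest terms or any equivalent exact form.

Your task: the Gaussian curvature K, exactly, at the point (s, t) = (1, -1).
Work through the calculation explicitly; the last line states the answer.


E = 10, F = -15, G = 26, EG - F^2 = 35 at the point
E_s = 0, E_t = -36, F_s = -18, F_t = 39, G_s = 60, G_t = -30
E_tt = 108, F_st = 54, G_ss = 72
K follows from Brioschi's formula, (det M1 - det M2)/(EG - F^2)^2.
M1 = [[-E_tt/2 + F_st - G_ss/2, E_s/2, F_s - E_t/2], [F_t - G_s/2, E, F], [G_t/2, F, G]] = [[-36, 0, 0], [9, 10, -15], [-15, -15, 26]]; det M1 = -1260
M2 = [[0, E_t/2, G_s/2], [E_t/2, E, F], [G_s/2, F, G]] = [[0, -18, 30], [-18, 10, -15], [30, -15, 26]]; det M2 = -1224
det M1 - det M2 = -36; K = -36 / (35)^2 = -36/1225

Answer: K = -36/1225


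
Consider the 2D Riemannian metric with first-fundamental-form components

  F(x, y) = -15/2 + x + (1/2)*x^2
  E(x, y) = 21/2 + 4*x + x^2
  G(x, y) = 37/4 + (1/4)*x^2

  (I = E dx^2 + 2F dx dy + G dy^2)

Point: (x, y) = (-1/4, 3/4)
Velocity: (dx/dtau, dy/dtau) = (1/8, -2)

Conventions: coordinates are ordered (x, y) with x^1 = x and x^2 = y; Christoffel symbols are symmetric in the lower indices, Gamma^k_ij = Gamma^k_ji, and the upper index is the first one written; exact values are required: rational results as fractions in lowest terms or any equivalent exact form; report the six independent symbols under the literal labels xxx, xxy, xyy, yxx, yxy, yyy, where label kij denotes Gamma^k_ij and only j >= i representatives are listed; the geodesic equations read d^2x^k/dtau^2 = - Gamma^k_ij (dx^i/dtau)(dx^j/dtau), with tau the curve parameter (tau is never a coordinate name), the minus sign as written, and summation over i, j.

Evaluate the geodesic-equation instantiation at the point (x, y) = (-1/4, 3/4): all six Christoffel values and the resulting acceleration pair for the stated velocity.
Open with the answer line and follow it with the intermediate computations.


Answer: Gamma_xxx = 5633/7430, Gamma_xxy = -247/14860, Gamma_xyy = 593/29720, Gamma_yxx = 2647/3715, Gamma_yxy = -153/7430, Gamma_yyy = 247/14860; accelerations (d^2x/dtau^2, d^2y/dtau^2) = (-47537/475520, -20903/237760)

E = 153/16, F = -247/32, G = 593/64 at the point
E_x = 7/2, E_y = 0, F_x = 3/4, F_y = 0, G_x = -1/8, G_y = 0
EG - F^2 = 3715/128;  g^inv = (128/3715) * [[593/64, 247/32], [247/32, 153/16]]
first-kind symbols [ij,l] = (1/2)(d_i g_jl + d_j g_il - d_l g_ij): [xx,x] = E_x/2 = 7/4, [xx,y] = F_x - E_y/2 = 3/4, [xy,x] = E_y/2 = 0, [xy,y] = G_x/2 = -1/16, [yy,x] = F_y - G_x/2 = 1/16, [yy,y] = G_y/2 = 0
Gamma^x_ij = (G*[ij,x] - F*[ij,y])/(EG - F^2), Gamma^y_ij = (E*[ij,y] - F*[ij,x])/(EG - F^2)
Gamma_xxx = 5633/7430, Gamma_xxy = -247/14860, Gamma_xyy = 593/29720, Gamma_yxx = 2647/3715, Gamma_yxy = -153/7430, Gamma_yyy = 247/14860
d^2x/dtau^2 = -(Gamma_xxx*(1/8)^2 + 2*Gamma_xxy*(1/8)*(-2) + Gamma_xyy*(-2)^2) = -47537/475520
d^2y/dtau^2 = -(Gamma_yxx*(1/8)^2 + 2*Gamma_yxy*(1/8)*(-2) + Gamma_yyy*(-2)^2) = -20903/237760


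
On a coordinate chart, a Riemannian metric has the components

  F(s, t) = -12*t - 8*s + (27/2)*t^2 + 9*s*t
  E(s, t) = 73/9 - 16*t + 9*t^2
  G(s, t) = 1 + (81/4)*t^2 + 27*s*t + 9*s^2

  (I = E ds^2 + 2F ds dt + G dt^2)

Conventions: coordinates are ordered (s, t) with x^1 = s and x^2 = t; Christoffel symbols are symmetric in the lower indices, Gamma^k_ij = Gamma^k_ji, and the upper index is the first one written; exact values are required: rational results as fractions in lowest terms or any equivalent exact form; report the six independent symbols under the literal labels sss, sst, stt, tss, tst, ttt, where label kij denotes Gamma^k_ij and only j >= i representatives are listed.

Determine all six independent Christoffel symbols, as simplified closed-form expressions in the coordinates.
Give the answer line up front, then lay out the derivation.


Answer: Gamma_sss = 0, Gamma_sst = (324*t - 288)/(324*s^2 + 972*s*t + 1053*t^2 - 576*t + 292), Gamma_stt = (486*t - 432)/(324*s^2 + 972*s*t + 1053*t^2 - 576*t + 292), Gamma_tss = 0, Gamma_tst = (324*s + 486*t)/(324*s^2 + 972*s*t + 1053*t^2 - 576*t + 292), Gamma_ttt = (486*s + 729*t)/(324*s^2 + 972*s*t + 1053*t^2 - 576*t + 292)

E = 73/9 - 16*t + 9*t^2; F = -12*t - 8*s + (27/2)*t^2 + 9*s*t; G = 1 + (81/4)*t^2 + 27*s*t + 9*s^2
Gamma^k_ij = (1/2) g^{kl} (d_i g_jl + d_j g_il - d_l g_ij), with g^inv = (1/(EG-F^2)) [[G, -F], [-F, E]]
first partials: E_s = 0, E_t = -16 + 18*t, F_s = -8 + 9*t, F_t = -12 + 27*t + 9*s, G_s = 27*t + 18*s, G_t = (81/2)*t + 27*s
D = EG - F^2 = 73/9 - 16*t + (117/4)*t^2 + 27*s*t + 9*s^2
expanded: Gamma^s_ss = (G E_s - 2F F_s + F E_t)/(2D), Gamma^s_st = (G E_t - F G_s)/(2D), Gamma^s_tt = (2G F_t - G G_s - F G_t)/(2D), Gamma^t_ss = (2E F_s - E E_t - F E_s)/(2D), Gamma^t_st = (E G_s - F E_t)/(2D), Gamma^t_tt = (E G_t - 2F F_t + F G_s)/(2D); substitute and cancel common factors


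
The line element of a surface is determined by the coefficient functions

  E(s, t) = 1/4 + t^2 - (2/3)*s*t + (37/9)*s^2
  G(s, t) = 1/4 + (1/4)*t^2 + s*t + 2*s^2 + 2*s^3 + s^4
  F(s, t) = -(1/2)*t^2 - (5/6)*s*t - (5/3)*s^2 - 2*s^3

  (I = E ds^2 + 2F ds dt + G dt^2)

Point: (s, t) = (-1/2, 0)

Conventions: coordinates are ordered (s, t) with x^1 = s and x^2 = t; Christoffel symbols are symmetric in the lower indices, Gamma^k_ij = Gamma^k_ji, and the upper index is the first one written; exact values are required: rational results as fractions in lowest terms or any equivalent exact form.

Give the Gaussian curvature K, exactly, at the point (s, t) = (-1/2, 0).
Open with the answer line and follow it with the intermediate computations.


Answer: K = -27432/39601

E = 23/18, F = -1/6, G = 9/16, EG - F^2 = 199/288 at the point
E_s = -37/9, E_t = 1/3, F_s = 1/6, F_t = 5/12, G_s = -1, G_t = -1/2
E_tt = 2, F_st = -5/6, G_ss = 1
By Brioschi, K is (det M1 - det M2) divided by (EG - F^2) squared.
M1 = [[-E_tt/2 + F_st - G_ss/2, E_s/2, F_s - E_t/2], [F_t - G_s/2, E, F], [G_t/2, F, G]] = [[-7/3, -37/18, 0], [11/12, 23/18, -1/6], [-1/4, -1/6, 9/16]]; det M1 = -245/384
M2 = [[0, E_t/2, G_s/2], [E_t/2, E, F], [G_s/2, F, G]] = [[0, 1/6, -1/2], [1/6, 23/18, -1/6], [-1/2, -1/6, 9/16]]; det M2 = -59/192
det M1 - det M2 = -127/384; K = -127/384 / (199/288)^2 = -27432/39601


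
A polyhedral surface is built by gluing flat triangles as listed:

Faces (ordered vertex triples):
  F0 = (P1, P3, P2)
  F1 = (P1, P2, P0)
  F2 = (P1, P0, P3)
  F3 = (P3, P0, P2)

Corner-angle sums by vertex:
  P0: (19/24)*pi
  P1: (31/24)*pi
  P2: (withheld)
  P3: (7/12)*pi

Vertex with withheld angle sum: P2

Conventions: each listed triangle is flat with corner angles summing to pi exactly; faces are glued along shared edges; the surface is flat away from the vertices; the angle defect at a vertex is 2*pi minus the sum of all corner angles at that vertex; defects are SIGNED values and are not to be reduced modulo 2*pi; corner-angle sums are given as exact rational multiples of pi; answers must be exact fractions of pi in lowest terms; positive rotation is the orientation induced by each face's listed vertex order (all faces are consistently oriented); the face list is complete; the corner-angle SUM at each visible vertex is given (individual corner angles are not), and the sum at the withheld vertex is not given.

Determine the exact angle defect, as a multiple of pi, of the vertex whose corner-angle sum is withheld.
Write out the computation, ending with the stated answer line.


V = 4, E = 6, F = 4; chi = V - E + F = 2
Gauss-Bonnet: total defect = 2*pi*chi = 4*pi; visible defects sum to (10/3)*pi

Answer: defect(P2) = (2/3)*pi


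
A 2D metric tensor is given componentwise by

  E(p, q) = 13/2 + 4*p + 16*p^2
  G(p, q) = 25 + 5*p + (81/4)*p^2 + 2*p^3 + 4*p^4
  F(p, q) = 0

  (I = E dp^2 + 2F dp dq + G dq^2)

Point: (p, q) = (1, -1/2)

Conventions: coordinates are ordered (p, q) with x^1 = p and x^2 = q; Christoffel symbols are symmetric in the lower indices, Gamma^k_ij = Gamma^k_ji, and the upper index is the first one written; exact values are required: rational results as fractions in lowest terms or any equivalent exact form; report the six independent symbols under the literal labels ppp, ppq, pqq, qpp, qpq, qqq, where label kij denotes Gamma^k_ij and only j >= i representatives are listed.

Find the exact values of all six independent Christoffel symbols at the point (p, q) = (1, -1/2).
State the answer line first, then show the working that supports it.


Answer: Gamma_ppp = 36/53, Gamma_ppq = 0, Gamma_pqq = -135/106, Gamma_qpp = 0, Gamma_qpq = 3/5, Gamma_qqq = 0

E = 53/2, F = 0, G = 225/4 at the point
E_p = 36, E_q = 0, F_p = 0, F_q = 0, G_p = 135/2, G_q = 0
EG - F^2 = 11925/8;  g^inv = (8/11925) * [[225/4, 0], [0, 53/2]]
first-kind symbols [ij,l] = (1/2)(d_i g_jl + d_j g_il - d_l g_ij): [pp,p] = E_p/2 = 18, [pp,q] = F_p - E_q/2 = 0, [pq,p] = E_q/2 = 0, [pq,q] = G_p/2 = 135/4, [qq,p] = F_q - G_p/2 = -135/4, [qq,q] = G_q/2 = 0
Gamma^p_ij = (G*[ij,p] - F*[ij,q])/(EG - F^2), Gamma^q_ij = (E*[ij,q] - F*[ij,p])/(EG - F^2)


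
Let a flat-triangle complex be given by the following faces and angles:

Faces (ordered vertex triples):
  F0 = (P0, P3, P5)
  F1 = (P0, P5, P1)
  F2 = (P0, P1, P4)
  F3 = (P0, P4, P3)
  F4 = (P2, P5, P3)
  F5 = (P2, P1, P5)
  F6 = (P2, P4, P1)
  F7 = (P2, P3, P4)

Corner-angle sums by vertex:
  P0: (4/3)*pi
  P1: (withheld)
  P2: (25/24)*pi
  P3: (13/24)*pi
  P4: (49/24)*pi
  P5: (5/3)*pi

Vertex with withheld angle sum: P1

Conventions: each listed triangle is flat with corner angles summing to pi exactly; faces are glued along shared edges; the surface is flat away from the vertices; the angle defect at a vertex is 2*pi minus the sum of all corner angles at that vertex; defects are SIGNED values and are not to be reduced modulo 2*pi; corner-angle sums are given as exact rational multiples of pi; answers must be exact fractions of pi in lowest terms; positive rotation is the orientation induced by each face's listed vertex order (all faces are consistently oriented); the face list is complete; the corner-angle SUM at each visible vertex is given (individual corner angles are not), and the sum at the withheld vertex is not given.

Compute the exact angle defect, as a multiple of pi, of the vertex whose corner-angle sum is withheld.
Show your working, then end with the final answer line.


V = 6, E = 12, F = 8; chi = V - E + F = 2
Gauss-Bonnet: total defect = 2*pi*chi = 4*pi; visible defects sum to (27/8)*pi

Answer: defect(P1) = (5/8)*pi


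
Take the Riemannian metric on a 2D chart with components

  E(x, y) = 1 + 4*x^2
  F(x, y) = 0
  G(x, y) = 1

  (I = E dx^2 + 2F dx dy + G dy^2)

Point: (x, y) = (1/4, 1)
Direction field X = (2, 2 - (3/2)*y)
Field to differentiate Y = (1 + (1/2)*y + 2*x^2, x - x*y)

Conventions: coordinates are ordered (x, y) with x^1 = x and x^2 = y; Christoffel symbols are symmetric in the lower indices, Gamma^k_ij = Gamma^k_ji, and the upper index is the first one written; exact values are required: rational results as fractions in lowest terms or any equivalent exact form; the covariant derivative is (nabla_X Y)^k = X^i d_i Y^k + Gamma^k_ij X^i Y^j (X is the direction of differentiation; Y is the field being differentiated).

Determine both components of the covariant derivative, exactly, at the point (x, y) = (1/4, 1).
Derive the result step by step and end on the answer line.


E = 5/4, F = 0, G = 1 at the point
E_x = 2, E_y = 0, F_x = 0, F_y = 0, G_x = 0, G_y = 0
EG - F^2 = 5/4;  g^inv = (4/5) * [[1, 0], [0, 5/4]]
first-kind symbols [ij,l] = (1/2)(d_i g_jl + d_j g_il - d_l g_ij): [xx,x] = E_x/2 = 1, [xx,y] = F_x - E_y/2 = 0, [xy,x] = E_y/2 = 0, [xy,y] = G_x/2 = 0, [yy,x] = F_y - G_x/2 = 0, [yy,y] = G_y/2 = 0
Gamma^x_ij = (G*[ij,x] - F*[ij,y])/(EG - F^2), Gamma^y_ij = (E*[ij,y] - F*[ij,x])/(EG - F^2)
Gamma_xxx = 4/5, Gamma_xxy = 0, Gamma_xyy = 0, Gamma_yxx = 0, Gamma_yxy = 0, Gamma_yyy = 0
X = (2, 1/2), Y = (13/8, 0) at the point

Answer: (nabla_X Y)^x = 97/20, (nabla_X Y)^y = -1/8


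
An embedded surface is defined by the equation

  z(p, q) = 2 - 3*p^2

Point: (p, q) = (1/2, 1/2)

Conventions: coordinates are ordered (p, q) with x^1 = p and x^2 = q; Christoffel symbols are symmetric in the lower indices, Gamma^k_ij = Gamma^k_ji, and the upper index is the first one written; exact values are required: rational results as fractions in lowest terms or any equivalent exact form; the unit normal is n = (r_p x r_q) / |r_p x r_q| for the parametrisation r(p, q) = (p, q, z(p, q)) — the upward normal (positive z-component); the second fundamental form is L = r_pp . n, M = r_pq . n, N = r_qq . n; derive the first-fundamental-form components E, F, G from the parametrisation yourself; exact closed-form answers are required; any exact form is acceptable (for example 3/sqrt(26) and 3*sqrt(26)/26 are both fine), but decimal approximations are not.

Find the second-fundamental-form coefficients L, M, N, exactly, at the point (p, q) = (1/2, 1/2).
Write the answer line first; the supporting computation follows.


Answer: L = -3*sqrt(10)/5, M = 0, N = 0

z_p = -3, z_q = 0, z_pp = -6, z_pq = 0, z_qq = 0
E = 10, F = 0, G = 1; answer radicand W^2 = 10
unnormalised second-form numerators: l = -6, m = 0, n = 0; L = l/sqrt(10), and similarly M = m/sqrt(W^2), N = n/sqrt(W^2)


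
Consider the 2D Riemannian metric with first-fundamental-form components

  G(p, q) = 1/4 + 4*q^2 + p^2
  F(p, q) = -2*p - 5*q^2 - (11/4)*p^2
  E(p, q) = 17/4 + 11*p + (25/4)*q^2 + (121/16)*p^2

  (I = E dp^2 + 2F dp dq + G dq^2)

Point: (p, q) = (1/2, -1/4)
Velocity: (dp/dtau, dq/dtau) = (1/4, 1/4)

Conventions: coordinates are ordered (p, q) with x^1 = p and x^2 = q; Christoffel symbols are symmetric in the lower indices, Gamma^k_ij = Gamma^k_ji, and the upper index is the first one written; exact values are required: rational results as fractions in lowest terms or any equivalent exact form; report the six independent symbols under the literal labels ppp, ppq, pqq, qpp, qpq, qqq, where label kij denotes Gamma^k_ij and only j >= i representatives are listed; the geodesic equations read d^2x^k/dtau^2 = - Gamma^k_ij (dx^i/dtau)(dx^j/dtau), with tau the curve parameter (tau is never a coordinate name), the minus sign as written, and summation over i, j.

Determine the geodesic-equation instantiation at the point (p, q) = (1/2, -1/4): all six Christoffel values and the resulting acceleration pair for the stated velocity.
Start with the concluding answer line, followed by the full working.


Answer: Gamma_ppp = 75/643, Gamma_ppq = -22/643, Gamma_pqq = -64/643, Gamma_qpp = -10131/2572, Gamma_qpq = 370/643, Gamma_qqq = -1028/643; accelerations (d^2p/dtau^2, d^2q/dtau^2) = (33/10288, 11283/41152)

E = 385/32, F = -2, G = 3/4 at the point
E_p = 297/16, E_q = -25/8, F_p = -19/4, F_q = 5/2, G_p = 1, G_q = -2
EG - F^2 = 643/128;  g^inv = (128/643) * [[3/4, 2], [2, 385/32]]
first-kind symbols [ij,l] = (1/2)(d_i g_jl + d_j g_il - d_l g_ij): [pp,p] = E_p/2 = 297/32, [pp,q] = F_p - E_q/2 = -51/16, [pq,p] = E_q/2 = -25/16, [pq,q] = G_p/2 = 1/2, [qq,p] = F_q - G_p/2 = 2, [qq,q] = G_q/2 = -1
Gamma^p_ij = (G*[ij,p] - F*[ij,q])/(EG - F^2), Gamma^q_ij = (E*[ij,q] - F*[ij,p])/(EG - F^2)
Gamma_ppp = 75/643, Gamma_ppq = -22/643, Gamma_pqq = -64/643, Gamma_qpp = -10131/2572, Gamma_qpq = 370/643, Gamma_qqq = -1028/643
d^2p/dtau^2 = -(Gamma_ppp*(1/4)^2 + 2*Gamma_ppq*(1/4)*(1/4) + Gamma_pqq*(1/4)^2) = 33/10288
d^2q/dtau^2 = -(Gamma_qpp*(1/4)^2 + 2*Gamma_qpq*(1/4)*(1/4) + Gamma_qqq*(1/4)^2) = 11283/41152


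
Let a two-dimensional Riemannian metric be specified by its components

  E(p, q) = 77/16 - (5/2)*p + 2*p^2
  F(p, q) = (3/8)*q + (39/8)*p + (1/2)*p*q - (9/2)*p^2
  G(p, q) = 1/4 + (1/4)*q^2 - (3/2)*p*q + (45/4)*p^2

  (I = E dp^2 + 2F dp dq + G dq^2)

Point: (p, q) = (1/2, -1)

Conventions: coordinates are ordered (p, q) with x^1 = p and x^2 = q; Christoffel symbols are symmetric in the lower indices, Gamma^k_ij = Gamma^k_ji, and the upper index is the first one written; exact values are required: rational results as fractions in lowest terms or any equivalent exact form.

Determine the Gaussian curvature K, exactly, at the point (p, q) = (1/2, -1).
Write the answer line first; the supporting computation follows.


Answer: K = -13096/263169

E = 65/16, F = 11/16, G = 65/16, EG - F^2 = 513/32 at the point
E_p = -1/2, E_q = 0, F_p = -1/8, F_q = 5/8, G_p = 51/4, G_q = -5/4
E_qq = 0, F_pq = 1/2, G_pp = 45/2
Evaluate Brioschi's two determinant matrices M1, M2 and divide by (EG - F^2)^2.
M1 = [[-E_qq/2 + F_pq - G_pp/2, E_p/2, F_p - E_q/2], [F_q - G_p/2, E, F], [G_q/2, F, G]] = [[-43/4, -1/4, -1/8], [-23/4, 65/16, 11/16], [-5/8, 11/16, 65/16]]; det M1 = -182161/1024
M2 = [[0, E_q/2, G_p/2], [E_q/2, E, F], [G_p/2, F, G]] = [[0, 0, 51/8], [0, 65/16, 11/16], [51/8, 11/16, 65/16]]; det M2 = -169065/1024
det M1 - det M2 = -1637/128; K = -1637/128 / (513/32)^2 = -13096/263169
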